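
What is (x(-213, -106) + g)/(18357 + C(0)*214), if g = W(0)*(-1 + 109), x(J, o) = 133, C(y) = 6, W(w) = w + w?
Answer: 133/19641 ≈ 0.0067715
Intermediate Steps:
W(w) = 2*w
g = 0 (g = (2*0)*(-1 + 109) = 0*108 = 0)
(x(-213, -106) + g)/(18357 + C(0)*214) = (133 + 0)/(18357 + 6*214) = 133/(18357 + 1284) = 133/19641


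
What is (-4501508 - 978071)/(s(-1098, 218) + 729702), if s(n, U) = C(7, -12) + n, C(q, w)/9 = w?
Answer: -5479579/728496 ≈ -7.5218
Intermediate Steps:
C(q, w) = 9*w
s(n, U) = -108 + n (s(n, U) = 9*(-12) + n = -108 + n)
(-4501508 - 978071)/(s(-1098, 218) + 729702) = (-4501508 - 978071)/((-108 - 1098) + 729702) = -5479579/(-1206 + 729702) = -5479579/728496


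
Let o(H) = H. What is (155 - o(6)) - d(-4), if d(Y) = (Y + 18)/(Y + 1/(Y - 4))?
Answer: 5029/33 ≈ 152.39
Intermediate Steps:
d(Y) = (18 + Y)/(Y + 1/(-4 + Y))
(155 - o(6)) - d(-4) = (155 - 1*6) - (-72 + (-4)² + 14*(-4))/(1 + (-4)² - 4*(-4)) = (155 - 6) - (-72 + 16 - 56)/(1 + 16 + 16) = 149 - (-112)/33 = 149 - 1*(-112/33) = 149 + 112/33 = 5029/33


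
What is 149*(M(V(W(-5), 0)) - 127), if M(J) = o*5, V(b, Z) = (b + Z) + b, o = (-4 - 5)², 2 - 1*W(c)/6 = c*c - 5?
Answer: 41422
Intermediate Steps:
W(c) = 42 - 6*c² (W(c) = 12 - 6*(c*c - 5) = 12 - 6*(c² - 5) = 12 - 6*(-5 + c²) = 12 + (30 - 6*c²) = 42 - 6*c²)
o = 81 (o = (-9)² = 81)
V(b, Z) = Z + 2*b (V(b, Z) = (Z + b) + b = Z + 2*b)
M(J) = 405 (M(J) = 81*5 = 405)
149*(M(V(W(-5), 0)) - 127) = 149*(405 - 127) = 149*278 = 41422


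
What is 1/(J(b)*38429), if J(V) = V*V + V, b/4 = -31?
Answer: 1/586119108 ≈ 1.7061e-9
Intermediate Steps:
b = -124 (b = 4*(-31) = -124)
J(V) = V + V² (J(V) = V² + V = V + V²)
1/(J(b)*38429) = 1/(-124*(1 - 124)*38429) = (1/38429)/(-124*(-123)) = (1/38429)/15252 = (1/15252)*(1/38429) = 1/586119108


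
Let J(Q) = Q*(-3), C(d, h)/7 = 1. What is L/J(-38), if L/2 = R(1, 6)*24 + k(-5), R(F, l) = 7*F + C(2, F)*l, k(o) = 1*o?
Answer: 1171/57 ≈ 20.544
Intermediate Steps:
C(d, h) = 7 (C(d, h) = 7*1 = 7)
k(o) = o
J(Q) = -3*Q
R(F, l) = 7*F + 7*l
L = 2342 (L = 2*((7*1 + 7*6)*24 - 5) = 2*((7 + 42)*24 - 5) = 2*(49*24 - 5) = 2*(1176 - 5) = 2*1171 = 2342)
L/J(-38) = 2342/((-3*(-38))) = 2342/114 = 2342*(1/114) = 1171/57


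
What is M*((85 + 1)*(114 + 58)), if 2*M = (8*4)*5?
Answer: 1183360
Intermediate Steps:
M = 80 (M = ((8*4)*5)/2 = (32*5)/2 = (1/2)*160 = 80)
M*((85 + 1)*(114 + 58)) = 80*((85 + 1)*(114 + 58)) = 80*(86*172) = 80*14792 = 1183360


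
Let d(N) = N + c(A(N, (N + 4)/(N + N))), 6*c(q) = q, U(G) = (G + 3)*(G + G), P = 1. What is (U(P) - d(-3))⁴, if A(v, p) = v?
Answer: 279841/16 ≈ 17490.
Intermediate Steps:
U(G) = 2*G*(3 + G) (U(G) = (3 + G)*(2*G) = 2*G*(3 + G))
c(q) = q/6
d(N) = 7*N/6 (d(N) = N + N/6 = 7*N/6)
(U(P) - d(-3))⁴ = (2*1*(3 + 1) - 7*(-3)/6)⁴ = (2*1*4 - 1*(-7/2))⁴ = (8 + 7/2)⁴ = (23/2)⁴ = 279841/16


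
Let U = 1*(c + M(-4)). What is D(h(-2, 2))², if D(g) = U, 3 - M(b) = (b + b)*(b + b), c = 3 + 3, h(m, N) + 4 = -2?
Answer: 3025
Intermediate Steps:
h(m, N) = -6 (h(m, N) = -4 - 2 = -6)
c = 6
M(b) = 3 - 4*b² (M(b) = 3 - (b + b)*(b + b) = 3 - 2*b*2*b = 3 - 4*b²)
U = -55 (U = 1*(6 + (3 - 4*(-4)²)) = 1*(6 + (3 - 4*16)) = 1*(6 + (3 - 64)) = 1*(6 - 61) = 1*(-55) = -55)
D(g) = -55
D(h(-2, 2))² = (-55)² = 3025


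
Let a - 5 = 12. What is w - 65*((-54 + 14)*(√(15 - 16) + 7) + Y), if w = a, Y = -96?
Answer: 24457 + 2600*I ≈ 24457.0 + 2600.0*I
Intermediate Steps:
a = 17 (a = 5 + 12 = 17)
w = 17
w - 65*((-54 + 14)*(√(15 - 16) + 7) + Y) = 17 - 65*((-54 + 14)*(√(15 - 16) + 7) - 96) = 17 - 65*(-40*(√(-1) + 7) - 96) = 17 - 65*(-40*(I + 7) - 96) = 17 - 65*(-40*(7 + I) - 96) = 17 - 65*((-280 - 40*I) - 96) = 17 - 65*(-376 - 40*I) = 17 + (24440 + 2600*I) = 24457 + 2600*I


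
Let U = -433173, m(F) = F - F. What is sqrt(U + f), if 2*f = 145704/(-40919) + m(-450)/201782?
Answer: I*sqrt(725292501013041)/40919 ≈ 658.16*I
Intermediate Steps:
m(F) = 0
f = -72852/40919 (f = (145704/(-40919) + 0/201782)/2 = (145704*(-1/40919) + 0*(1/201782))/2 = (-145704/40919 + 0)/2 = (1/2)*(-145704/40919) = -72852/40919 ≈ -1.7804)
sqrt(U + f) = sqrt(-433173 - 72852/40919) = sqrt(-17725078839/40919) = I*sqrt(725292501013041)/40919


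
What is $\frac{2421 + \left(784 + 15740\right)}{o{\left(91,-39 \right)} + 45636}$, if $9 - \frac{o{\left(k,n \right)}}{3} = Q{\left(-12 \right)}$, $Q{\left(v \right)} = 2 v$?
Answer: $\frac{1263}{3049} \approx 0.41423$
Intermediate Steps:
$o{\left(k,n \right)} = 99$ ($o{\left(k,n \right)} = 27 - 3 \cdot 2 \left(-12\right) = 27 - -72 = 27 + 72 = 99$)
$\frac{2421 + \left(784 + 15740\right)}{o{\left(91,-39 \right)} + 45636} = \frac{2421 + \left(784 + 15740\right)}{99 + 45636} = \frac{2421 + 16524}{45735} = 18945 \cdot \frac{1}{45735} = \frac{1263}{3049}$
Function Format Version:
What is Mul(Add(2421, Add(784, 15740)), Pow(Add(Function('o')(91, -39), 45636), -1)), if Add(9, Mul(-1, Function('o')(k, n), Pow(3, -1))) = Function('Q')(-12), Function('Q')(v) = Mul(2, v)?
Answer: Rational(1263, 3049) ≈ 0.41423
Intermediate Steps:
Function('o')(k, n) = 99 (Function('o')(k, n) = Add(27, Mul(-3, Mul(2, -12))) = Add(27, Mul(-3, -24)) = Add(27, 72) = 99)
Mul(Add(2421, Add(784, 15740)), Pow(Add(Function('o')(91, -39), 45636), -1)) = Mul(Add(2421, Add(784, 15740)), Pow(Add(99, 45636), -1)) = Mul(Add(2421, 16524), Pow(45735, -1)) = Mul(18945, Rational(1, 45735)) = Rational(1263, 3049)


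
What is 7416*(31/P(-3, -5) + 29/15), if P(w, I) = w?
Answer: -311472/5 ≈ -62294.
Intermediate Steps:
7416*(31/P(-3, -5) + 29/15) = 7416*(31/(-3) + 29/15) = 7416*(31*(-1/3) + 29*(1/15)) = 7416*(-31/3 + 29/15) = 7416*(-42/5) = -311472/5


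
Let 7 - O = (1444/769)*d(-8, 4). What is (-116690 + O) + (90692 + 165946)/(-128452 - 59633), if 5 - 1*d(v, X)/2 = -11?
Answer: -5628536682199/48212455 ≈ -1.1674e+5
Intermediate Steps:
d(v, X) = 32 (d(v, X) = 10 - 2*(-11) = 10 + 22 = 32)
O = -40825/769 (O = 7 - 1444/769*32 = 7 - 1444*(1/769)*32 = 7 - 1444*32/769 = 7 - 1*46208/769 = 7 - 46208/769 = -40825/769 ≈ -53.088)
(-116690 + O) + (90692 + 165946)/(-128452 - 59633) = (-116690 - 40825/769) + (90692 + 165946)/(-128452 - 59633) = -89775435/769 + 256638/(-188085) = -89775435/769 + 256638*(-1/188085) = -89775435/769 - 85546/62695 = -5628536682199/48212455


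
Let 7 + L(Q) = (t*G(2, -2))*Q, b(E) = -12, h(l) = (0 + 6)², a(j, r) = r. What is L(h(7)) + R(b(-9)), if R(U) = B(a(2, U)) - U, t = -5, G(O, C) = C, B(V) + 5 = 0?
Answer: 360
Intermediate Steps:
h(l) = 36 (h(l) = 6² = 36)
B(V) = -5 (B(V) = -5 + 0 = -5)
R(U) = -5 - U
L(Q) = -7 + 10*Q (L(Q) = -7 + (-5*(-2))*Q = -7 + 10*Q)
L(h(7)) + R(b(-9)) = (-7 + 10*36) + (-5 - 1*(-12)) = (-7 + 360) + (-5 + 12) = 353 + 7 = 360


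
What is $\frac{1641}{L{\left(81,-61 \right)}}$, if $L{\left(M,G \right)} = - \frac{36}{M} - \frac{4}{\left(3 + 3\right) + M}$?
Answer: $- \frac{428301}{128} \approx -3346.1$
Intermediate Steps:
$L{\left(M,G \right)} = - \frac{36}{M} - \frac{4}{6 + M}$
$\frac{1641}{L{\left(81,-61 \right)}} = \frac{1641}{8 \cdot \frac{1}{81} \frac{1}{6 + 81} \left(-27 - 405\right)} = \frac{1641}{8 \cdot \frac{1}{81} \cdot \frac{1}{87} \left(-27 - 405\right)} = \frac{1641}{8 \cdot \frac{1}{81} \cdot \frac{1}{87} \left(-432\right)} = \frac{1641}{- \frac{128}{261}} = 1641 \left(- \frac{261}{128}\right) = - \frac{428301}{128}$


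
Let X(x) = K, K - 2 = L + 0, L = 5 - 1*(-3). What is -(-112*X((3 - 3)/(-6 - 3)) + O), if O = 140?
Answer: 980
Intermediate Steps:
L = 8 (L = 5 + 3 = 8)
K = 10 (K = 2 + (8 + 0) = 2 + 8 = 10)
X(x) = 10
-(-112*X((3 - 3)/(-6 - 3)) + O) = -(-112*10 + 140) = -(-1120 + 140) = -1*(-980) = 980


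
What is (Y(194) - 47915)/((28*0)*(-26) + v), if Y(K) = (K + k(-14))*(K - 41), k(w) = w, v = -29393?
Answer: 20375/29393 ≈ 0.69319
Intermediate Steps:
Y(K) = (-41 + K)*(-14 + K) (Y(K) = (K - 14)*(K - 41) = (-14 + K)*(-41 + K) = (-41 + K)*(-14 + K))
(Y(194) - 47915)/((28*0)*(-26) + v) = ((574 + 194² - 55*194) - 47915)/((28*0)*(-26) - 29393) = ((574 + 37636 - 10670) - 47915)/(0*(-26) - 29393) = (27540 - 47915)/(0 - 29393) = -20375/(-29393) = -20375*(-1/29393) = 20375/29393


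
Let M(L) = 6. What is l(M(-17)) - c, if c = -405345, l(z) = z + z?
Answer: 405357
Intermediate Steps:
l(z) = 2*z
l(M(-17)) - c = 2*6 - 1*(-405345) = 12 + 405345 = 405357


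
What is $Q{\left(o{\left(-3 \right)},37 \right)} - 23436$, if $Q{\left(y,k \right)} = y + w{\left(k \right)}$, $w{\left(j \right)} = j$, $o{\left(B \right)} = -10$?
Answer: $-23409$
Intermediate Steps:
$Q{\left(y,k \right)} = k + y$ ($Q{\left(y,k \right)} = y + k = k + y$)
$Q{\left(o{\left(-3 \right)},37 \right)} - 23436 = \left(37 - 10\right) - 23436 = 27 - 23436 = -23409$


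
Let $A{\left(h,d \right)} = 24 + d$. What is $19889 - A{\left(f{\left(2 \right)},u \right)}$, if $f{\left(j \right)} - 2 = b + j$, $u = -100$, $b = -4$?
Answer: $19965$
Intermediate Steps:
$f{\left(j \right)} = -2 + j$ ($f{\left(j \right)} = 2 + \left(-4 + j\right) = -2 + j$)
$19889 - A{\left(f{\left(2 \right)},u \right)} = 19889 - \left(24 - 100\right) = 19889 - -76 = 19889 + 76 = 19965$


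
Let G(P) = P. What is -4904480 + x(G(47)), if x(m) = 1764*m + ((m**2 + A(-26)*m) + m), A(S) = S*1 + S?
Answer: -4821760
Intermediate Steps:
A(S) = 2*S (A(S) = S + S = 2*S)
x(m) = m**2 + 1713*m (x(m) = 1764*m + ((m**2 + (2*(-26))*m) + m) = 1764*m + ((m**2 - 52*m) + m) = 1764*m + (m**2 - 51*m) = m**2 + 1713*m)
-4904480 + x(G(47)) = -4904480 + 47*(1713 + 47) = -4904480 + 47*1760 = -4904480 + 82720 = -4821760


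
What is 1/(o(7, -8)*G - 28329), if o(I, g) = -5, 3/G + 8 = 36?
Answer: -28/793227 ≈ -3.5299e-5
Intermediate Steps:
G = 3/28 (G = 3/(-8 + 36) = 3/28 ≈ 0.10714)
1/(o(7, -8)*G - 28329) = 1/(-5*3/28 - 28329) = 1/(-15/28 - 28329) = 1/(-793227/28) = -28/793227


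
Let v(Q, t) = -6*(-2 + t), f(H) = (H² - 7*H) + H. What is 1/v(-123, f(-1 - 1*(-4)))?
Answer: 1/66 ≈ 0.015152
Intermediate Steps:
f(H) = H² - 6*H
v(Q, t) = 12 - 6*t
1/v(-123, f(-1 - 1*(-4))) = 1/(12 - 6*(-1 - 1*(-4))*(-6 + (-1 - 1*(-4)))) = 1/(12 - 6*(-1 + 4)*(-6 + (-1 + 4))) = 1/(12 - 18*(-6 + 3)) = 1/(12 - 18*(-3)) = 1/(12 - 6*(-9)) = 1/(12 + 54) = 1/66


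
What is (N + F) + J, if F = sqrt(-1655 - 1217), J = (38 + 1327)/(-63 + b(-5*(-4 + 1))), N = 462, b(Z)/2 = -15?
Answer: 13867/31 + 2*I*sqrt(718) ≈ 447.32 + 53.591*I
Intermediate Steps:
b(Z) = -30 (b(Z) = 2*(-15) = -30)
J = -455/31 (J = (38 + 1327)/(-63 - 30) = 1365/(-93) = 1365*(-1/93) = -455/31 ≈ -14.677)
F = 2*I*sqrt(718) (F = sqrt(-2872) = 2*I*sqrt(718) ≈ 53.591*I)
(N + F) + J = (462 + 2*I*sqrt(718)) - 455/31 = 13867/31 + 2*I*sqrt(718)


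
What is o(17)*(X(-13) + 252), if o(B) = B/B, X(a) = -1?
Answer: 251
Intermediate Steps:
o(B) = 1
o(17)*(X(-13) + 252) = 1*(-1 + 252) = 1*251 = 251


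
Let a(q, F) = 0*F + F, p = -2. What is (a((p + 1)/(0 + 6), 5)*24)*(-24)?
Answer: -2880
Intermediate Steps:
a(q, F) = F (a(q, F) = 0 + F = F)
(a((p + 1)/(0 + 6), 5)*24)*(-24) = (5*24)*(-24) = 120*(-24) = -2880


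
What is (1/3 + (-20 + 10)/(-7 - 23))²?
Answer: 4/9 ≈ 0.44444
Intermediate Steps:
(1/3 + (-20 + 10)/(-7 - 23))² = (⅓ - 10/(-30))² = (⅓ - 10*(-1/30))² = (⅓ + ⅓)² = (⅔)² = 4/9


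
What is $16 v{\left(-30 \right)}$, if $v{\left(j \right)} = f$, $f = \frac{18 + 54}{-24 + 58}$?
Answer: $\frac{576}{17} \approx 33.882$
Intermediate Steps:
$f = \frac{36}{17}$ ($f = \frac{72}{34} = 72 \cdot \frac{1}{34} = \frac{36}{17} \approx 2.1176$)
$v{\left(j \right)} = \frac{36}{17}$
$16 v{\left(-30 \right)} = 16 \cdot \frac{36}{17} = \frac{576}{17}$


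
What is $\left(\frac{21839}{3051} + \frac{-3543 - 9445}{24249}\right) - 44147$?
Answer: $- \frac{1088556137410}{24661233} \approx -44140.0$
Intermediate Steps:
$\left(\frac{21839}{3051} + \frac{-3543 - 9445}{24249}\right) - 44147 = \left(21839 \cdot \frac{1}{3051} + \left(-3543 - 9445\right) \frac{1}{24249}\right) - 44147 = \left(\frac{21839}{3051} - \frac{12988}{24249}\right) - 44147 = \frac{163315841}{24661233} - 44147 = - \frac{1088556137410}{24661233}$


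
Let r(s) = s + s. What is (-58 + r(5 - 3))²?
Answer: 2916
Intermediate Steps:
r(s) = 2*s
(-58 + r(5 - 3))² = (-58 + 2*(5 - 3))² = (-58 + 2*2)² = (-58 + 4)² = (-54)² = 2916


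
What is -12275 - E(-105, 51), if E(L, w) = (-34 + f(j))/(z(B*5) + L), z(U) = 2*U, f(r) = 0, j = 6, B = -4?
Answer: -1779909/145 ≈ -12275.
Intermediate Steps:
E(L, w) = -34/(-40 + L) (E(L, w) = (-34 + 0)/(2*(-4*5) + L) = -34/(2*(-20) + L) = -34/(-40 + L))
-12275 - E(-105, 51) = -12275 - (-34)/(-40 - 105) = -12275 - (-34)/(-145) = -12275 - (-34)*(-1)/145 = -12275 - 1*34/145 = -12275 - 34/145 = -1779909/145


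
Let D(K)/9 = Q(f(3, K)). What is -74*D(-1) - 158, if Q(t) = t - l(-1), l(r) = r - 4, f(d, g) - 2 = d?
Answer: -6818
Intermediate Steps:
f(d, g) = 2 + d
l(r) = -4 + r
Q(t) = 5 + t (Q(t) = t - (-4 - 1) = t - 1*(-5) = t + 5 = 5 + t)
D(K) = 90 (D(K) = 9*(5 + (2 + 3)) = 9*(5 + 5) = 9*10 = 90)
-74*D(-1) - 158 = -74*90 - 158 = -6660 - 158 = -6818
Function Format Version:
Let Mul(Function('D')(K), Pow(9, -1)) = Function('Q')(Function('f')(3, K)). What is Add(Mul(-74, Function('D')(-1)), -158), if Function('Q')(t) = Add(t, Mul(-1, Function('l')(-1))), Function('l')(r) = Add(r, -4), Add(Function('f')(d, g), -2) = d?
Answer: -6818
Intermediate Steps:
Function('f')(d, g) = Add(2, d)
Function('l')(r) = Add(-4, r)
Function('Q')(t) = Add(5, t) (Function('Q')(t) = Add(t, Mul(-1, Add(-4, -1))) = Add(t, Mul(-1, -5)) = Add(t, 5) = Add(5, t))
Function('D')(K) = 90 (Function('D')(K) = Mul(9, Add(5, Add(2, 3))) = Mul(9, Add(5, 5)) = Mul(9, 10) = 90)
Add(Mul(-74, Function('D')(-1)), -158) = Add(Mul(-74, 90), -158) = Add(-6660, -158) = -6818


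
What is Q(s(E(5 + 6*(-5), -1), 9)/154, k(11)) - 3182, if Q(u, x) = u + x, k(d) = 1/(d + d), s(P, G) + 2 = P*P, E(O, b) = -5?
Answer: -244999/77 ≈ -3181.8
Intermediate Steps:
s(P, G) = -2 + P² (s(P, G) = -2 + P*P = -2 + P²)
k(d) = 1/(2*d)
Q(s(E(5 + 6*(-5), -1), 9)/154, k(11)) - 3182 = ((-2 + (-5)²)/154 + (½)/11) - 3182 = ((-2 + 25)*(1/154) + (½)*(1/11)) - 3182 = (23*(1/154) + 1/22) - 3182 = (23/154 + 1/22) - 3182 = 15/77 - 3182 = -244999/77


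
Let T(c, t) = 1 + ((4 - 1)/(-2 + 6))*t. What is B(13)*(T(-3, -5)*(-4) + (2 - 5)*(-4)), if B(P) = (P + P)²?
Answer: 15548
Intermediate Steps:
T(c, t) = 1 + 3*t/4 (T(c, t) = 1 + (3/4)*t = 1 + (3*(¼))*t = 1 + 3*t/4)
B(P) = 4*P² (B(P) = (2*P)² = 4*P²)
B(13)*(T(-3, -5)*(-4) + (2 - 5)*(-4)) = (4*13²)*((1 + (¾)*(-5))*(-4) + (2 - 5)*(-4)) = (4*169)*((1 - 15/4)*(-4) - 3*(-4)) = 676*(-11/4*(-4) + 12) = 676*(11 + 12) = 676*23 = 15548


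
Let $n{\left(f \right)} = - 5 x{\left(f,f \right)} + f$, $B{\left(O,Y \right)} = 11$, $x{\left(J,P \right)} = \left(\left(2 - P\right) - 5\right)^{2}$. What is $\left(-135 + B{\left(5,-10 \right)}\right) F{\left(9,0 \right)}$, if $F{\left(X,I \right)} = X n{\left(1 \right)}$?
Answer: $88164$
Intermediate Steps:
$x{\left(J,P \right)} = \left(-3 - P\right)^{2}$
$n{\left(f \right)} = f - 5 \left(3 + f\right)^{2}$ ($n{\left(f \right)} = - 5 \left(3 + f\right)^{2} + f = f - 5 \left(3 + f\right)^{2}$)
$F{\left(X,I \right)} = - 79 X$ ($F{\left(X,I \right)} = X \left(1 - 5 \left(3 + 1\right)^{2}\right) = X \left(1 - 5 \cdot 4^{2}\right) = X \left(1 - 80\right) = X \left(-79\right) = - 79 X$)
$\left(-135 + B{\left(5,-10 \right)}\right) F{\left(9,0 \right)} = \left(-135 + 11\right) \left(\left(-79\right) 9\right) = \left(-124\right) \left(-711\right) = 88164$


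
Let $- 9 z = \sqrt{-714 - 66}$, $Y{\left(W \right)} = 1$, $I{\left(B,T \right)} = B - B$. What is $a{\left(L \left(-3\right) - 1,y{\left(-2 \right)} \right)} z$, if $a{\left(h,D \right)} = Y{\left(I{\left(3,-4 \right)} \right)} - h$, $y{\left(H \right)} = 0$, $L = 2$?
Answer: $- \frac{16 i \sqrt{195}}{9} \approx - 24.825 i$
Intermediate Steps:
$I{\left(B,T \right)} = 0$
$a{\left(h,D \right)} = 1 - h$
$z = - \frac{2 i \sqrt{195}}{9}$ ($z = - \frac{\sqrt{-714 - 66}}{9} = - \frac{\sqrt{-780}}{9} = - \frac{2 i \sqrt{195}}{9} \approx - 3.1032 i$)
$a{\left(L \left(-3\right) - 1,y{\left(-2 \right)} \right)} z = \left(1 - \left(2 \left(-3\right) - 1\right)\right) \left(- \frac{2 i \sqrt{195}}{9}\right) = \left(1 - \left(-6 - 1\right)\right) \left(- \frac{2 i \sqrt{195}}{9}\right) = \left(1 - -7\right) \left(- \frac{2 i \sqrt{195}}{9}\right) = \left(1 + 7\right) \left(- \frac{2 i \sqrt{195}}{9}\right) = 8 \left(- \frac{2 i \sqrt{195}}{9}\right) = - \frac{16 i \sqrt{195}}{9}$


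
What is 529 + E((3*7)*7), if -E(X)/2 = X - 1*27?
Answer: 289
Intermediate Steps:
E(X) = 54 - 2*X (E(X) = -2*(X - 1*27) = -2*(X - 27) = -2*(-27 + X) = 54 - 2*X)
529 + E((3*7)*7) = 529 + (54 - 2*3*7*7) = 529 + (54 - 42*7) = 529 + (54 - 2*147) = 529 + (54 - 294) = 529 - 240 = 289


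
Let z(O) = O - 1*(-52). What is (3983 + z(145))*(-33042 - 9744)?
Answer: -178845480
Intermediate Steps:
z(O) = 52 + O (z(O) = O + 52 = 52 + O)
(3983 + z(145))*(-33042 - 9744) = (3983 + (52 + 145))*(-33042 - 9744) = (3983 + 197)*(-42786) = 4180*(-42786) = -178845480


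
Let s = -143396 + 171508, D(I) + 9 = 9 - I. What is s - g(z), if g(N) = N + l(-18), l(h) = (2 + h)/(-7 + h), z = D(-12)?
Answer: 702484/25 ≈ 28099.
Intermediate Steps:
D(I) = -I (D(I) = -9 + (9 - I) = -I)
z = 12 (z = -1*(-12) = 12)
l(h) = (2 + h)/(-7 + h)
g(N) = 16/25 + N (g(N) = N + (2 - 18)/(-7 - 18) = N - 16/(-25) = N - 1/25*(-16) = N + 16/25 = 16/25 + N)
s = 28112
s - g(z) = 28112 - (16/25 + 12) = 28112 - 1*316/25 = 28112 - 316/25 = 702484/25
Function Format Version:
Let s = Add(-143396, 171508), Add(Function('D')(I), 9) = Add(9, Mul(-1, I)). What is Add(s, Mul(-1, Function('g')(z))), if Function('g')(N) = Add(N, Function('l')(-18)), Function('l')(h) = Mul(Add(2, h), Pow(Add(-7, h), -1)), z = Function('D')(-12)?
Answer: Rational(702484, 25) ≈ 28099.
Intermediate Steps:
Function('D')(I) = Mul(-1, I) (Function('D')(I) = Add(-9, Add(9, Mul(-1, I))) = Mul(-1, I))
z = 12 (z = Mul(-1, -12) = 12)
Function('l')(h) = Mul(Pow(Add(-7, h), -1), Add(2, h))
Function('g')(N) = Add(Rational(16, 25), N) (Function('g')(N) = Add(N, Mul(Pow(Add(-7, -18), -1), Add(2, -18))) = Add(N, Mul(Pow(-25, -1), -16)) = Add(N, Mul(Rational(-1, 25), -16)) = Add(N, Rational(16, 25)) = Add(Rational(16, 25), N))
s = 28112
Add(s, Mul(-1, Function('g')(z))) = Add(28112, Mul(-1, Add(Rational(16, 25), 12))) = Add(28112, Mul(-1, Rational(316, 25))) = Add(28112, Rational(-316, 25)) = Rational(702484, 25)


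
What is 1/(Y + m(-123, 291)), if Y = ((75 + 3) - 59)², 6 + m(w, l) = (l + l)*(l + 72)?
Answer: 1/211621 ≈ 4.7254e-6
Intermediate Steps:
m(w, l) = -6 + 2*l*(72 + l) (m(w, l) = -6 + (l + l)*(l + 72) = -6 + (2*l)*(72 + l) = -6 + 2*l*(72 + l))
Y = 361 (Y = (78 - 59)² = 19² = 361)
1/(Y + m(-123, 291)) = 1/(361 + (-6 + 2*291² + 144*291)) = 1/(361 + (-6 + 2*84681 + 41904)) = 1/(361 + (-6 + 169362 + 41904)) = 1/(361 + 211260) = 1/211621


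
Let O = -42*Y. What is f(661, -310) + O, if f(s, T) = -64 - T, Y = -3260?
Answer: 137166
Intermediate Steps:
O = 136920 (O = -42*(-3260) = 136920)
f(661, -310) + O = (-64 - 1*(-310)) + 136920 = (-64 + 310) + 136920 = 246 + 136920 = 137166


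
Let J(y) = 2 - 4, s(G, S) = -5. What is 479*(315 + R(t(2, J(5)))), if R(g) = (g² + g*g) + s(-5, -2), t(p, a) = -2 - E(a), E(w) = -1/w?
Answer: 308955/2 ≈ 1.5448e+5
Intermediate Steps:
J(y) = -2
t(p, a) = -2 + 1/a (t(p, a) = -2 - (-1)/a = -2 + 1/a)
R(g) = -5 + 2*g² (R(g) = (g² + g*g) - 5 = (g² + g²) - 5 = 2*g² - 5 = -5 + 2*g²)
479*(315 + R(t(2, J(5)))) = 479*(315 + (-5 + 2*(-2 + 1/(-2))²)) = 479*(315 + (-5 + 2*(-2 - ½)²)) = 479*(315 + (-5 + 2*(-5/2)²)) = 479*(315 + (-5 + 2*(25/4))) = 479*(315 + (-5 + 25/2)) = 479*(315 + 15/2) = 479*(645/2) = 308955/2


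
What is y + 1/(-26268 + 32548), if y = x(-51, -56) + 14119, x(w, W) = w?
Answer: 88347041/6280 ≈ 14068.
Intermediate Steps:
y = 14068 (y = -51 + 14119 = 14068)
y + 1/(-26268 + 32548) = 14068 + 1/(-26268 + 32548) = 14068 + 1/6280 = 88347041/6280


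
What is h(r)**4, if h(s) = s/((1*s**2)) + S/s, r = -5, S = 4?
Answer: 1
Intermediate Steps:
h(s) = 5/s (h(s) = s/((1*s**2)) + 4/s = s/(s**2) + 4/s = s/s**2 + 4/s = 1/s + 4/s = 5/s)
h(r)**4 = (5/(-5))**4 = (5*(-1/5))**4 = (-1)**4 = 1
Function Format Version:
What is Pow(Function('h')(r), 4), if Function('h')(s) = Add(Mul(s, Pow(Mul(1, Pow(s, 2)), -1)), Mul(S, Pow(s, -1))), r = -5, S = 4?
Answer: 1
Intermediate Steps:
Function('h')(s) = Mul(5, Pow(s, -1)) (Function('h')(s) = Add(Mul(s, Pow(Mul(1, Pow(s, 2)), -1)), Mul(4, Pow(s, -1))) = Add(Mul(s, Pow(Pow(s, 2), -1)), Mul(4, Pow(s, -1))) = Add(Mul(s, Pow(s, -2)), Mul(4, Pow(s, -1))) = Add(Pow(s, -1), Mul(4, Pow(s, -1))) = Mul(5, Pow(s, -1)))
Pow(Function('h')(r), 4) = Pow(Mul(5, Pow(-5, -1)), 4) = Pow(Mul(5, Rational(-1, 5)), 4) = Pow(-1, 4) = 1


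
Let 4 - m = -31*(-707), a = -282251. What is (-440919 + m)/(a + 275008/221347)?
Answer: 102446474704/62475137089 ≈ 1.6398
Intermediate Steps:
m = -21913 (m = 4 - (-31)*(-707) = 4 - 1*21917 = 4 - 21917 = -21913)
(-440919 + m)/(a + 275008/221347) = (-440919 - 21913)/(-282251 + 275008/221347) = -462832/(-282251 + 275008*(1/221347)) = -462832/(-282251 + 275008/221347) = -462832/(-62475137089/221347) = -462832*(-221347/62475137089) = 102446474704/62475137089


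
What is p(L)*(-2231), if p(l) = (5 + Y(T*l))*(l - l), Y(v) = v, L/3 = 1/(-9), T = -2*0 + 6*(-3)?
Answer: 0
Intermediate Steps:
T = -18 (T = 0 - 18 = -18)
L = -⅓ (L = 3/(-9) = 3*(-⅑) = -⅓ ≈ -0.33333)
p(l) = 0 (p(l) = (5 - 18*l)*(l - l) = (5 - 18*l)*0 = 0)
p(L)*(-2231) = 0*(-2231) = 0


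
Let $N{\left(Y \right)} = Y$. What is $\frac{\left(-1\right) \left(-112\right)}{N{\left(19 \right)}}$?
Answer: $\frac{112}{19} \approx 5.8947$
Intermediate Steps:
$\frac{\left(-1\right) \left(-112\right)}{N{\left(19 \right)}} = \frac{\left(-1\right) \left(-112\right)}{19} = \frac{1}{19} \cdot 112 = \frac{112}{19}$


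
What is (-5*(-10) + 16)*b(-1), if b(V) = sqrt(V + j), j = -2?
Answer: 66*I*sqrt(3) ≈ 114.32*I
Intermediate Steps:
b(V) = sqrt(-2 + V) (b(V) = sqrt(V - 2) = sqrt(-2 + V))
(-5*(-10) + 16)*b(-1) = (-5*(-10) + 16)*sqrt(-2 - 1) = (50 + 16)*sqrt(-3) = 66*(I*sqrt(3)) = 66*I*sqrt(3)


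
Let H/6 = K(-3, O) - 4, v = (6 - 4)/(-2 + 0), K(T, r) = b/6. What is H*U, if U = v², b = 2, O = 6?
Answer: -22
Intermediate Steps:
K(T, r) = ⅓ (K(T, r) = 2/6 = 2*(⅙) = ⅓)
v = -1 (v = 2/(-2) = 2*(-½) = -1)
U = 1 (U = (-1)² = 1)
H = -22 (H = 6*(⅓ - 4) = 6*(-11/3) = -22)
H*U = -22*1 = -22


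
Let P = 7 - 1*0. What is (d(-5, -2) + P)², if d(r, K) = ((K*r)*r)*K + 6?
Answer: 12769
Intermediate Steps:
d(r, K) = 6 + K²*r² (d(r, K) = (K*r²)*K + 6 = K²*r² + 6 = 6 + K²*r²)
P = 7 (P = 7 + 0 = 7)
(d(-5, -2) + P)² = ((6 + (-2)²*(-5)²) + 7)² = ((6 + 4*25) + 7)² = ((6 + 100) + 7)² = (106 + 7)² = 113² = 12769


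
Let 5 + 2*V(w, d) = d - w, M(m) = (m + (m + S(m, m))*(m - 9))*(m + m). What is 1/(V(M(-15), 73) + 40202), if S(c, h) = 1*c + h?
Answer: 1/56211 ≈ 1.7790e-5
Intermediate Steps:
S(c, h) = c + h
M(m) = 2*m*(m + 3*m*(-9 + m)) (M(m) = (m + (m + (m + m))*(m - 9))*(m + m) = (m + (m + 2*m)*(-9 + m))*(2*m) = (m + (3*m)*(-9 + m))*(2*m) = (m + 3*m*(-9 + m))*(2*m) = 2*m*(m + 3*m*(-9 + m)))
V(w, d) = -5/2 + d/2 - w/2 (V(w, d) = -5/2 + (d - w)/2 = -5/2 + (d/2 - w/2) = -5/2 + d/2 - w/2)
1/(V(M(-15), 73) + 40202) = 1/((-5/2 + (½)*73 - (-15)²*(-52 + 6*(-15))/2) + 40202) = 1/((-5/2 + 73/2 - 225*(-52 - 90)/2) + 40202) = 1/((-5/2 + 73/2 - 225*(-142)/2) + 40202) = 1/((-5/2 + 73/2 - ½*(-31950)) + 40202) = 1/((-5/2 + 73/2 + 15975) + 40202) = 1/(16009 + 40202) = 1/56211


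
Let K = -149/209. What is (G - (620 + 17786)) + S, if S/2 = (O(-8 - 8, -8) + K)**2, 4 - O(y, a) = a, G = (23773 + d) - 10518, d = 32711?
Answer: 1214978122/43681 ≈ 27815.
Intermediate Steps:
G = 45966 (G = (23773 + 32711) - 10518 = 56484 - 10518 = 45966)
O(y, a) = 4 - a
K = -149/209 (K = -149*1/209 = -149/209 ≈ -0.71292)
S = 11129762/43681 (S = 2*((4 - 1*(-8)) - 149/209)**2 = 2*((4 + 8) - 149/209)**2 = 2*(12 - 149/209)**2 = 2*(2359/209)**2 = 2*(5564881/43681) = 11129762/43681 ≈ 254.80)
(G - (620 + 17786)) + S = (45966 - (620 + 17786)) + 11129762/43681 = (45966 - 1*18406) + 11129762/43681 = (45966 - 18406) + 11129762/43681 = 27560 + 11129762/43681 = 1214978122/43681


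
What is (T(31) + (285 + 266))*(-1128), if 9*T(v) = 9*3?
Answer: -624912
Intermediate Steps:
T(v) = 3 (T(v) = (9*3)/9 = (1/9)*27 = 3)
(T(31) + (285 + 266))*(-1128) = (3 + (285 + 266))*(-1128) = (3 + 551)*(-1128) = 554*(-1128) = -624912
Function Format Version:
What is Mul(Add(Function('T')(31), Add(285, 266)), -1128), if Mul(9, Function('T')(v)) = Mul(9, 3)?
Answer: -624912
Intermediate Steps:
Function('T')(v) = 3 (Function('T')(v) = Mul(Rational(1, 9), Mul(9, 3)) = Mul(Rational(1, 9), 27) = 3)
Mul(Add(Function('T')(31), Add(285, 266)), -1128) = Mul(Add(3, Add(285, 266)), -1128) = Mul(Add(3, 551), -1128) = Mul(554, -1128) = -624912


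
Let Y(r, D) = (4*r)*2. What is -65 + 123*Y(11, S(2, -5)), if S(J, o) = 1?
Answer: 10759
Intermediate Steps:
Y(r, D) = 8*r
-65 + 123*Y(11, S(2, -5)) = -65 + 123*(8*11) = -65 + 123*88 = -65 + 10824 = 10759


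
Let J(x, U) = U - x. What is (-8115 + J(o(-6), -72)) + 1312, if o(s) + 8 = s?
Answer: -6861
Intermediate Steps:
o(s) = -8 + s
(-8115 + J(o(-6), -72)) + 1312 = (-8115 + (-72 - (-8 - 6))) + 1312 = (-8115 + (-72 - 1*(-14))) + 1312 = (-8115 + (-72 + 14)) + 1312 = (-8115 - 58) + 1312 = -8173 + 1312 = -6861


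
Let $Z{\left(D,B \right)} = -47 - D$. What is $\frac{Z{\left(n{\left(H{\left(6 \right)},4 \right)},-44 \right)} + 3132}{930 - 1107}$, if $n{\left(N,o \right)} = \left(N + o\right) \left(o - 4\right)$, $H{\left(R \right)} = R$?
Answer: $- \frac{3085}{177} \approx -17.429$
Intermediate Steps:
$n{\left(N,o \right)} = \left(-4 + o\right) \left(N + o\right)$ ($n{\left(N,o \right)} = \left(N + o\right) \left(-4 + o\right) = \left(-4 + o\right) \left(N + o\right)$)
$\frac{Z{\left(n{\left(H{\left(6 \right)},4 \right)},-44 \right)} + 3132}{930 - 1107} = \frac{\left(-47 - \left(4^{2} - 24 - 16 + 6 \cdot 4\right)\right) + 3132}{930 - 1107} = \frac{\left(-47 - \left(16 - 24 - 16 + 24\right)\right) + 3132}{-177} = \left(\left(-47 - 0\right) + 3132\right) \left(- \frac{1}{177}\right) = \left(\left(-47 + 0\right) + 3132\right) \left(- \frac{1}{177}\right) = \left(-47 + 3132\right) \left(- \frac{1}{177}\right) = 3085 \left(- \frac{1}{177}\right) = - \frac{3085}{177}$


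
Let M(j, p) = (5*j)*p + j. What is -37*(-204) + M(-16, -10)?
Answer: 8332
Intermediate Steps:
M(j, p) = j + 5*j*p (M(j, p) = 5*j*p + j = j + 5*j*p)
-37*(-204) + M(-16, -10) = -37*(-204) - 16*(1 + 5*(-10)) = 7548 - 16*(1 - 50) = 7548 - 16*(-49) = 7548 + 784 = 8332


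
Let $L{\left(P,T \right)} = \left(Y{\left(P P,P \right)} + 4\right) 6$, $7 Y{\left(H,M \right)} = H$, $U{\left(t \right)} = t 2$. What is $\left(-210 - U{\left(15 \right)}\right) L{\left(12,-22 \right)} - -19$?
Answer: $- \frac{247547}{7} \approx -35364.0$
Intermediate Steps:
$U{\left(t \right)} = 2 t$
$Y{\left(H,M \right)} = \frac{H}{7}$
$L{\left(P,T \right)} = 24 + \frac{6 P^{2}}{7}$ ($L{\left(P,T \right)} = \left(\frac{P P}{7} + 4\right) 6 = \left(\frac{P^{2}}{7} + 4\right) 6 = \left(4 + \frac{P^{2}}{7}\right) 6 = 24 + \frac{6 P^{2}}{7}$)
$\left(-210 - U{\left(15 \right)}\right) L{\left(12,-22 \right)} - -19 = \left(-210 - 2 \cdot 15\right) \left(24 + \frac{6 \cdot 12^{2}}{7}\right) - -19 = \left(-210 - 30\right) \left(24 + \frac{6}{7} \cdot 144\right) + \left(-69 + 88\right) = \left(-210 - 30\right) \left(24 + \frac{864}{7}\right) + 19 = \left(-240\right) \frac{1032}{7} + 19 = - \frac{247680}{7} + 19 = - \frac{247547}{7}$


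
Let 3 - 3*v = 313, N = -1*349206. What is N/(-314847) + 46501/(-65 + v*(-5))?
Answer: 1138340389/10938915 ≈ 104.06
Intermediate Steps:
N = -349206
v = -310/3 (v = 1 - ⅓*313 = 1 - 313/3 = -310/3 ≈ -103.33)
N/(-314847) + 46501/(-65 + v*(-5)) = -349206/(-314847) + 46501/(-65 - 310/3*(-5)) = -349206*(-1/314847) + 46501/(-65 + 1550/3) = 8954/8073 + 46501/(1355/3) = 8954/8073 + 46501*(3/1355) = 8954/8073 + 139503/1355 = 1138340389/10938915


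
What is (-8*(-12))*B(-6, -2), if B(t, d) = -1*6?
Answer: -576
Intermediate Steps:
B(t, d) = -6
(-8*(-12))*B(-6, -2) = -8*(-12)*(-6) = 96*(-6) = -576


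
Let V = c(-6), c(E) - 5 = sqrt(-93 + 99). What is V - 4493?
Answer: -4488 + sqrt(6) ≈ -4485.5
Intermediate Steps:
c(E) = 5 + sqrt(6) (c(E) = 5 + sqrt(-93 + 99) = 5 + sqrt(6))
V = 5 + sqrt(6) ≈ 7.4495
V - 4493 = (5 + sqrt(6)) - 4493 = -4488 + sqrt(6)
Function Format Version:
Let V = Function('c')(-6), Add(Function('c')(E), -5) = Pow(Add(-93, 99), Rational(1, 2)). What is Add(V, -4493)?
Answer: Add(-4488, Pow(6, Rational(1, 2))) ≈ -4485.5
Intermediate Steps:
Function('c')(E) = Add(5, Pow(6, Rational(1, 2))) (Function('c')(E) = Add(5, Pow(Add(-93, 99), Rational(1, 2))) = Add(5, Pow(6, Rational(1, 2))))
V = Add(5, Pow(6, Rational(1, 2))) ≈ 7.4495
Add(V, -4493) = Add(Add(5, Pow(6, Rational(1, 2))), -4493) = Add(-4488, Pow(6, Rational(1, 2)))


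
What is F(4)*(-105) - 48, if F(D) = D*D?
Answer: -1728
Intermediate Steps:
F(D) = D²
F(4)*(-105) - 48 = 4²*(-105) - 48 = 16*(-105) - 48 = -1680 - 48 = -1728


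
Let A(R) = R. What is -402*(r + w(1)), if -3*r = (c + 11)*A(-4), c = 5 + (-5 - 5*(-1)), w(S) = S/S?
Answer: -8978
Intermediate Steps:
w(S) = 1
c = 5 (c = 5 + (-5 + 5) = 5 + 0 = 5)
r = 64/3 (r = -(5 + 11)*(-4)/3 = -16*(-4)/3 = -⅓*(-64) = 64/3 ≈ 21.333)
-402*(r + w(1)) = -402*(64/3 + 1) = -402*67/3 = -8978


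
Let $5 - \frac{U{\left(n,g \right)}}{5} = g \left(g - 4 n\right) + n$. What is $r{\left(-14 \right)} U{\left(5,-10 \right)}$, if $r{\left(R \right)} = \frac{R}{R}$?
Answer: $-1500$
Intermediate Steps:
$U{\left(n,g \right)} = 25 - 5 n - 5 g \left(g - 4 n\right)$ ($U{\left(n,g \right)} = 25 - 5 \left(g \left(g - 4 n\right) + n\right) = 25 - 5 \left(n + g \left(g - 4 n\right)\right) = 25 - \left(5 n + 5 g \left(g - 4 n\right)\right) = 25 - 5 n - 5 g \left(g - 4 n\right)$)
$r{\left(R \right)} = 1$
$r{\left(-14 \right)} U{\left(5,-10 \right)} = 1 \left(25 - 25 - 5 \left(-10\right)^{2} + 20 \left(-10\right) 5\right) = 1 \left(25 - 25 - 500 - 1000\right) = 1 \left(-1500\right) = -1500$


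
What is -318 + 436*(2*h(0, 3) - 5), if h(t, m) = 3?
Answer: 118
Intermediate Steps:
-318 + 436*(2*h(0, 3) - 5) = -318 + 436*(2*3 - 5) = -318 + 436*(6 - 5) = -318 + 436*1 = -318 + 436 = 118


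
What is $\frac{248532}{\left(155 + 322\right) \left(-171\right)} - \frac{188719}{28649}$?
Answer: $- \frac{7504478647}{778937661} \approx -9.6342$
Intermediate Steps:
$\frac{248532}{\left(155 + 322\right) \left(-171\right)} - \frac{188719}{28649} = \frac{248532}{477 \left(-171\right)} - \frac{188719}{28649} = \frac{248532}{-81567} - \frac{188719}{28649} = 248532 \left(- \frac{1}{81567}\right) - \frac{188719}{28649} = - \frac{82844}{27189} - \frac{188719}{28649} = - \frac{7504478647}{778937661}$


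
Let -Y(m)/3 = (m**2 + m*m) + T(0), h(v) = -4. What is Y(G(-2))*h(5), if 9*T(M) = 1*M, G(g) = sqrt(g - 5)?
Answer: -168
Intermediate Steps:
G(g) = sqrt(-5 + g)
T(M) = M/9 (T(M) = (1*M)/9 = M/9)
Y(m) = -6*m**2 (Y(m) = -3*((m**2 + m*m) + (1/9)*0) = -3*((m**2 + m**2) + 0) = -3*(2*m**2 + 0) = -6*m**2)
Y(G(-2))*h(5) = -6*(sqrt(-5 - 2))**2*(-4) = -6*(sqrt(-7))**2*(-4) = -6*(I*sqrt(7))**2*(-4) = -6*(-7)*(-4) = 42*(-4) = -168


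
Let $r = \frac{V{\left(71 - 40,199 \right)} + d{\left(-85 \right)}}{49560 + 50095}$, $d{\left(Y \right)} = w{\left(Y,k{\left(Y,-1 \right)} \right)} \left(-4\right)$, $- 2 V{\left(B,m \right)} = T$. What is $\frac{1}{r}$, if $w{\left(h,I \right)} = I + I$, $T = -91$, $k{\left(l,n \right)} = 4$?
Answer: $\frac{199310}{27} \approx 7381.9$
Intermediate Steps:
$V{\left(B,m \right)} = \frac{91}{2}$ ($V{\left(B,m \right)} = \left(- \frac{1}{2}\right) \left(-91\right) = \frac{91}{2}$)
$w{\left(h,I \right)} = 2 I$
$d{\left(Y \right)} = -32$ ($d{\left(Y \right)} = 2 \cdot 4 \left(-4\right) = 8 \left(-4\right) = -32$)
$r = \frac{27}{199310}$ ($r = \frac{\frac{91}{2} - 32}{49560 + 50095} = \frac{27}{2 \cdot 99655} = \frac{27}{2} \cdot \frac{1}{99655} = \frac{27}{199310} \approx 0.00013547$)
$\frac{1}{r} = \frac{1}{\frac{27}{199310}} = \frac{199310}{27}$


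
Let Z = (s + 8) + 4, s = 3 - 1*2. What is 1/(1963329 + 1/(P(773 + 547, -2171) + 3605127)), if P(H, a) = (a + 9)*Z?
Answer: 3577021/7022869062910 ≈ 5.0934e-7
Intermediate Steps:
s = 1 (s = 3 - 2 = 1)
Z = 13 (Z = (1 + 8) + 4 = 9 + 4 = 13)
P(H, a) = 117 + 13*a (P(H, a) = (a + 9)*13 = (9 + a)*13 = 117 + 13*a)
1/(1963329 + 1/(P(773 + 547, -2171) + 3605127)) = 1/(1963329 + 1/((117 + 13*(-2171)) + 3605127)) = 1/(1963329 + 1/((117 - 28223) + 3605127)) = 1/(1963329 + 1/(-28106 + 3605127)) = 1/(1963329 + 1/3577021) = 1/(7022869062910/3577021) = 3577021/7022869062910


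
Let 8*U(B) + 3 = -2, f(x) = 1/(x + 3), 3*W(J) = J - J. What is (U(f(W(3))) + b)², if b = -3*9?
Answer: 48841/64 ≈ 763.14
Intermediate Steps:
W(J) = 0 (W(J) = (J - J)/3 = (⅓)*0 = 0)
f(x) = 1/(3 + x)
U(B) = -5/8 (U(B) = -3/8 + (⅛)*(-2) = -3/8 - ¼ = -5/8)
b = -27
(U(f(W(3))) + b)² = (-5/8 - 27)² = (-221/8)² = 48841/64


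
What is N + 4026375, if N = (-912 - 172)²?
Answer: 5201431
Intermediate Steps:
N = 1175056 (N = (-1084)² = 1175056)
N + 4026375 = 1175056 + 4026375 = 5201431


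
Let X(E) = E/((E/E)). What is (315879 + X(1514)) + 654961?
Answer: 972354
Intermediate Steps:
X(E) = E (X(E) = E/1 = E*1 = E)
(315879 + X(1514)) + 654961 = (315879 + 1514) + 654961 = 317393 + 654961 = 972354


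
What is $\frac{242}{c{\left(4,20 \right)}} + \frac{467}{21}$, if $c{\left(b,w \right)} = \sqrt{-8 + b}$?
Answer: $\frac{467}{21} - 121 i \approx 22.238 - 121.0 i$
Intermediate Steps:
$\frac{242}{c{\left(4,20 \right)}} + \frac{467}{21} = \frac{242}{\sqrt{-8 + 4}} + \frac{467}{21} = \frac{242}{\sqrt{-4}} + 467 \cdot \frac{1}{21} = \frac{242}{2 i} + \frac{467}{21} = 242 \left(- \frac{i}{2}\right) + \frac{467}{21} = - 121 i + \frac{467}{21} = \frac{467}{21} - 121 i$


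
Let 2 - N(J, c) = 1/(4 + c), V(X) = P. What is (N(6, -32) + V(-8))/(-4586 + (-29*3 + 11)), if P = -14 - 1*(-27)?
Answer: -421/130536 ≈ -0.0032252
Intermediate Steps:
P = 13 (P = -14 + 27 = 13)
V(X) = 13
N(J, c) = 2 - 1/(4 + c)
(N(6, -32) + V(-8))/(-4586 + (-29*3 + 11)) = ((7 + 2*(-32))/(4 - 32) + 13)/(-4586 + (-29*3 + 11)) = ((7 - 64)/(-28) + 13)/(-4586 + (-87 + 11)) = (-1/28*(-57) + 13)/(-4586 - 76) = (57/28 + 13)/(-4662) = (421/28)*(-1/4662) = -421/130536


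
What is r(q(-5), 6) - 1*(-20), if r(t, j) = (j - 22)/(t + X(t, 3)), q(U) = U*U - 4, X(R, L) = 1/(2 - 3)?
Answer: 96/5 ≈ 19.200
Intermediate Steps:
X(R, L) = -1 (X(R, L) = 1/(-1) = -1)
q(U) = -4 + U**2 (q(U) = U**2 - 4 = -4 + U**2)
r(t, j) = (-22 + j)/(-1 + t) (r(t, j) = (j - 22)/(t - 1) = (-22 + j)/(-1 + t))
r(q(-5), 6) - 1*(-20) = (-22 + 6)/(-1 + (-4 + (-5)**2)) - 1*(-20) = -16/(-1 + (-4 + 25)) + 20 = -16/(-1 + 21) + 20 = -16/20 + 20 = (1/20)*(-16) + 20 = -4/5 + 20 = 96/5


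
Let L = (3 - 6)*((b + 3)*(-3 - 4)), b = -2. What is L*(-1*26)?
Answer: -546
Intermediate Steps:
L = 21 (L = (3 - 6)*((-2 + 3)*(-3 - 4)) = -3*(-7) = 21)
L*(-1*26) = 21*(-1*26) = 21*(-26) = -546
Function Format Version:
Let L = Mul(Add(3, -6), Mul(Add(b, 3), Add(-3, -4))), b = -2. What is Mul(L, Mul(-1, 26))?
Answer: -546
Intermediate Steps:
L = 21 (L = Mul(Add(3, -6), Mul(Add(-2, 3), Add(-3, -4))) = Mul(-3, Mul(1, -7)) = Mul(-3, -7) = 21)
Mul(L, Mul(-1, 26)) = Mul(21, Mul(-1, 26)) = Mul(21, -26) = -546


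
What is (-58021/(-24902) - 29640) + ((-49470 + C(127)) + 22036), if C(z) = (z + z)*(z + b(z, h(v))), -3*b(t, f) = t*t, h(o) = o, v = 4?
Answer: -103871396965/74706 ≈ -1.3904e+6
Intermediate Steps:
b(t, f) = -t²/3 (b(t, f) = -t*t/3 = -t²/3)
C(z) = 2*z*(z - z²/3) (C(z) = (z + z)*(z - z²/3) = (2*z)*(z - z²/3) = 2*z*(z - z²/3))
(-58021/(-24902) - 29640) + ((-49470 + C(127)) + 22036) = (-58021/(-24902) - 29640) + ((-49470 + (⅔)*127²*(3 - 1*127)) + 22036) = (-58021*(-1/24902) - 29640) + ((-49470 + (⅔)*16129*(3 - 127)) + 22036) = (58021/24902 - 29640) + ((-49470 + (⅔)*16129*(-124)) + 22036) = -738037259/24902 + ((-49470 - 3999992/3) + 22036) = -738037259/24902 + (-4148402/3 + 22036) = -738037259/24902 - 4082294/3 = -103871396965/74706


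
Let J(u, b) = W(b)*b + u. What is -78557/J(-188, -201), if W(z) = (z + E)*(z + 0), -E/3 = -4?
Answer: 78557/7635977 ≈ 0.010288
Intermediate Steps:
E = 12 (E = -3*(-4) = 12)
W(z) = z*(12 + z) (W(z) = (z + 12)*(z + 0) = (12 + z)*z = z*(12 + z))
J(u, b) = u + b**2*(12 + b) (J(u, b) = (b*(12 + b))*b + u = b**2*(12 + b) + u = u + b**2*(12 + b))
-78557/J(-188, -201) = -78557/(-188 + (-201)**2*(12 - 201)) = -78557/(-188 + 40401*(-189)) = -78557/(-188 - 7635789) = -78557/(-7635977) = -78557*(-1/7635977) = 78557/7635977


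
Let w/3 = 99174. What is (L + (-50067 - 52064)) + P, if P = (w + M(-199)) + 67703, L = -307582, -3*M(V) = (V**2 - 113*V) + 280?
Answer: -195832/3 ≈ -65277.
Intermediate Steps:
M(V) = -280/3 - V**2/3 + 113*V/3 (M(V) = -((V**2 - 113*V) + 280)/3 = -(280 + V**2 - 113*V)/3 = -280/3 - V**2/3 + 113*V/3)
w = 297522 (w = 3*99174 = 297522)
P = 1033307/3 (P = (297522 + (-280/3 - 1/3*(-199)**2 + (113/3)*(-199))) + 67703 = (297522 + (-280/3 - 1/3*39601 - 22487/3)) + 67703 = (297522 + (-280/3 - 39601/3 - 22487/3)) + 67703 = (297522 - 62368/3) + 67703 = 830198/3 + 67703 = 1033307/3 ≈ 3.4444e+5)
(L + (-50067 - 52064)) + P = (-307582 + (-50067 - 52064)) + 1033307/3 = (-307582 - 102131) + 1033307/3 = -409713 + 1033307/3 = -195832/3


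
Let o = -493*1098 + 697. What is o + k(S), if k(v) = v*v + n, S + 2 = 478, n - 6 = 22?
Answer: -314013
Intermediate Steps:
n = 28 (n = 6 + 22 = 28)
S = 476 (S = -2 + 478 = 476)
k(v) = 28 + v² (k(v) = v*v + 28 = v² + 28 = 28 + v²)
o = -540617 (o = -541314 + 697 = -540617)
o + k(S) = -540617 + (28 + 476²) = -540617 + (28 + 226576) = -540617 + 226604 = -314013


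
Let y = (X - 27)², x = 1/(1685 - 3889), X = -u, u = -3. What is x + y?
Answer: 1269503/2204 ≈ 576.00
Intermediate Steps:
X = 3 (X = -1*(-3) = 3)
x = -1/2204 (x = 1/(-2204) = -1/2204 ≈ -0.00045372)
y = 576 (y = (3 - 27)² = (-24)² = 576)
x + y = -1/2204 + 576 = 1269503/2204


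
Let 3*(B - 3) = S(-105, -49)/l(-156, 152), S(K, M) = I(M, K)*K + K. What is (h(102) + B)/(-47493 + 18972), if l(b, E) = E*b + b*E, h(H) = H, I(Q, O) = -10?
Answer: -184415/50095552 ≈ -0.0036813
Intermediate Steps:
S(K, M) = -9*K (S(K, M) = -10*K + K = -9*K)
l(b, E) = 2*E*b (l(b, E) = E*b + E*b = 2*E*b)
B = 47319/15808 (B = 3 + ((-9*(-105))/((2*152*(-156))))/3 = 3 + (945/(-47424))/3 = 3 + (945*(-1/47424))/3 = 3 + (⅓)*(-315/15808) = 3 - 105/15808 = 47319/15808 ≈ 2.9934)
(h(102) + B)/(-47493 + 18972) = (102 + 47319/15808)/(-47493 + 18972) = (1659735/15808)/(-28521) = (1659735/15808)*(-1/28521) = -184415/50095552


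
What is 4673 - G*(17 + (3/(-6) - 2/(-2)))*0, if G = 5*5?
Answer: 4673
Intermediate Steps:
G = 25
4673 - G*(17 + (3/(-6) - 2/(-2)))*0 = 4673 - 25*(17 + (3/(-6) - 2/(-2)))*0 = 4673 - 25*(17 + (3*(-⅙) - 2*(-½)))*0 = 4673 - 25*(17 + (-½ + 1))*0 = 4673 - 25*(17 + ½)*0 = 4673 - 25*(35/2)*0 = 4673 - 875*0/2 = 4673 - 1*0 = 4673 + 0 = 4673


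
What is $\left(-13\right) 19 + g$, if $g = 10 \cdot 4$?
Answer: $-207$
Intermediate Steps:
$g = 40$
$\left(-13\right) 19 + g = \left(-13\right) 19 + 40 = -247 + 40 = -207$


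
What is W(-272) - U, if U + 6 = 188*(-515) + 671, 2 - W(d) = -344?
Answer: 96501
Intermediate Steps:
W(d) = 346 (W(d) = 2 - 1*(-344) = 2 + 344 = 346)
U = -96155 (U = -6 + (188*(-515) + 671) = -6 + (-96820 + 671) = -6 - 96149 = -96155)
W(-272) - U = 346 - 1*(-96155) = 346 + 96155 = 96501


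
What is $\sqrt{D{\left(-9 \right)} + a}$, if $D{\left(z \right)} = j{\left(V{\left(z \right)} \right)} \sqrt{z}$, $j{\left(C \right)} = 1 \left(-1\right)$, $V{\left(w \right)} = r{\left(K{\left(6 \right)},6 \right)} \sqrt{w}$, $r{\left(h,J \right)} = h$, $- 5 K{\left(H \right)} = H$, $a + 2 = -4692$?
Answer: $\sqrt{-4694 - 3 i} \approx 0.0219 - 68.513 i$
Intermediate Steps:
$a = -4694$ ($a = -2 - 4692 = -4694$)
$K{\left(H \right)} = - \frac{H}{5}$
$V{\left(w \right)} = - \frac{6 \sqrt{w}}{5}$ ($V{\left(w \right)} = \left(- \frac{1}{5}\right) 6 \sqrt{w} = - \frac{6 \sqrt{w}}{5}$)
$j{\left(C \right)} = -1$
$D{\left(z \right)} = - \sqrt{z}$
$\sqrt{D{\left(-9 \right)} + a} = \sqrt{- \sqrt{-9} - 4694} = \sqrt{- 3 i - 4694} = \sqrt{-4694 - 3 i}$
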